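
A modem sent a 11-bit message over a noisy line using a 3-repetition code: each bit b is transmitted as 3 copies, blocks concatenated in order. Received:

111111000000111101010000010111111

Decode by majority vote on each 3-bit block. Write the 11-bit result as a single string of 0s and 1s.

11001100011

Block 1 (111): 3 ones → 1
Block 2 (111): 3 ones → 1
Block 3 (000): 0 ones → 0
Block 4 (000): 0 ones → 0
Block 5 (111): 3 ones → 1
Block 6 (101): 2 ones → 1
Block 7 (010): 1 one → 0
Block 8 (000): 0 ones → 0
Block 9 (010): 1 one → 0
Block 10 (111): 3 ones → 1
Block 11 (111): 3 ones → 1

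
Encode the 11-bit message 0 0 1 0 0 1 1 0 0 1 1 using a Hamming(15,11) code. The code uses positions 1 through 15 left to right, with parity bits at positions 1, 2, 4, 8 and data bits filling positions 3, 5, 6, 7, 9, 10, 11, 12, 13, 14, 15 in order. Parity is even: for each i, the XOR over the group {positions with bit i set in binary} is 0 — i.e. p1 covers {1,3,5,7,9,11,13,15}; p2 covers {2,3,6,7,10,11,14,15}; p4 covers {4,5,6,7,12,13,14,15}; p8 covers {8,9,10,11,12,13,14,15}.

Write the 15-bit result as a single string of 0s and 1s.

010101000110011

Place data at non-parity positions: p1 p2 0 p4 0 1 0 p8 0 1 1 0 0 1 1
p1 (pos 1,3,5,7,9,11,13,15): XOR of data positions = 0⊕0⊕0⊕0⊕1⊕0⊕1 = 0
p2 (pos 2,3,6,7,10,11,14,15): XOR of data positions = 0⊕1⊕0⊕1⊕1⊕1⊕1 = 1
p4 (pos 4,5,6,7,12,13,14,15): XOR of data positions = 0⊕1⊕0⊕0⊕0⊕1⊕1 = 1
p8 (pos 8,9,10,11,12,13,14,15): XOR of data positions = 0⊕1⊕1⊕0⊕0⊕1⊕1 = 0
Codeword: 010101000110011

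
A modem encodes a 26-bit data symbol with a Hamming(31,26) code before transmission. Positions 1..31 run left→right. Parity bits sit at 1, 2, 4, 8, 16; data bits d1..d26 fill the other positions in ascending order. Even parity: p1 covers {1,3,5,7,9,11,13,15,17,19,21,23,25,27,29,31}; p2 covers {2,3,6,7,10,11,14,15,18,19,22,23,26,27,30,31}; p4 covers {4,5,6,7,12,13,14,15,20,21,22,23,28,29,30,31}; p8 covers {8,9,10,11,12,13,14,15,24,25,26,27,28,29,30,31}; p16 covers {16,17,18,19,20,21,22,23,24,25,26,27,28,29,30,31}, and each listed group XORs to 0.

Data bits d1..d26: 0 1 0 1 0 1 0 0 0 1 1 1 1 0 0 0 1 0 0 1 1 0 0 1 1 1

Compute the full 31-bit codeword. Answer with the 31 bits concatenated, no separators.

1100101001000110110001001100111

Place data at non-parity positions: p1 p2 0 p4 1 0 1 p8 0 1 0 0 0 1 1 p16 1 1 0 0 0 1 0 0 1 1 0 0 1 1 1
p1 (pos 1,3,5,7,9,11,13,15,17,19,21,23,25,27,29,31): XOR of data positions = 0⊕1⊕1⊕0⊕0⊕0⊕1⊕1⊕0⊕0⊕0⊕1⊕0⊕1⊕1 = 1
p2 (pos 2,3,6,7,10,11,14,15,18,19,22,23,26,27,30,31): XOR of data positions = 0⊕0⊕1⊕1⊕0⊕1⊕1⊕1⊕0⊕1⊕0⊕1⊕0⊕1⊕1 = 1
p4 (pos 4,5,6,7,12,13,14,15,20,21,22,23,28,29,30,31): XOR of data positions = 1⊕0⊕1⊕0⊕0⊕1⊕1⊕0⊕0⊕1⊕0⊕0⊕1⊕1⊕1 = 0
p8 (pos 8,9,10,11,12,13,14,15,24,25,26,27,28,29,30,31): XOR of data positions = 0⊕1⊕0⊕0⊕0⊕1⊕1⊕0⊕1⊕1⊕0⊕0⊕1⊕1⊕1 = 0
p16 (pos 16,17,18,19,20,21,22,23,24,25,26,27,28,29,30,31): XOR of data positions = 1⊕1⊕0⊕0⊕0⊕1⊕0⊕0⊕1⊕1⊕0⊕0⊕1⊕1⊕1 = 0
Codeword: 1100101001000110110001001100111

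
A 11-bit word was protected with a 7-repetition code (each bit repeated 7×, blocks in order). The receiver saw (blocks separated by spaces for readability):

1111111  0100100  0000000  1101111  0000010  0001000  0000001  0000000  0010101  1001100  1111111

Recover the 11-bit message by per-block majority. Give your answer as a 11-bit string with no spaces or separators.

10010000001

Block 1 (1111111): 7 ones → 1
Block 2 (0100100): 2 ones → 0
Block 3 (0000000): 0 ones → 0
Block 4 (1101111): 6 ones → 1
Block 5 (0000010): 1 one → 0
Block 6 (0001000): 1 one → 0
Block 7 (0000001): 1 one → 0
Block 8 (0000000): 0 ones → 0
Block 9 (0010101): 3 ones → 0
Block 10 (1001100): 3 ones → 0
Block 11 (1111111): 7 ones → 1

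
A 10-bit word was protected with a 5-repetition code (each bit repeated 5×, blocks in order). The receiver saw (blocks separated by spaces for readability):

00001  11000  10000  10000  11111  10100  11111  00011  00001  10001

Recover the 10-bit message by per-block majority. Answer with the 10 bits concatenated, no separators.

0000101000

Block 1 (00001): 1 one → 0
Block 2 (11000): 2 ones → 0
Block 3 (10000): 1 one → 0
Block 4 (10000): 1 one → 0
Block 5 (11111): 5 ones → 1
Block 6 (10100): 2 ones → 0
Block 7 (11111): 5 ones → 1
Block 8 (00011): 2 ones → 0
Block 9 (00001): 1 one → 0
Block 10 (10001): 2 ones → 0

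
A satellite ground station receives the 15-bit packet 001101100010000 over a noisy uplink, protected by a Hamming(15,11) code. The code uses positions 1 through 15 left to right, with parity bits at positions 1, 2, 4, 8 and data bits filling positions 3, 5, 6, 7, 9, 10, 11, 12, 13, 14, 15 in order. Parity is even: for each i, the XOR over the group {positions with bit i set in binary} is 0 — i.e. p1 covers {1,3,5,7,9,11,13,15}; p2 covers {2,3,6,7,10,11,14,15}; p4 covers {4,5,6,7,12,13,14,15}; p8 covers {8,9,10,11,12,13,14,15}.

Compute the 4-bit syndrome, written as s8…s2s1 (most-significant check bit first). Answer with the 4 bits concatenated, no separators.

1101

s1 (pos 1,3,5,7,9,11,13,15): 0⊕1⊕0⊕1⊕0⊕1⊕0⊕0 = 1
s2 (pos 2,3,6,7,10,11,14,15): 0⊕1⊕1⊕1⊕0⊕1⊕0⊕0 = 0
s4 (pos 4,5,6,7,12,13,14,15): 1⊕0⊕1⊕1⊕0⊕0⊕0⊕0 = 1
s8 (pos 8,9,10,11,12,13,14,15): 0⊕0⊕0⊕1⊕0⊕0⊕0⊕0 = 1
Syndrome s8…s1 = 1101 → error at position 13.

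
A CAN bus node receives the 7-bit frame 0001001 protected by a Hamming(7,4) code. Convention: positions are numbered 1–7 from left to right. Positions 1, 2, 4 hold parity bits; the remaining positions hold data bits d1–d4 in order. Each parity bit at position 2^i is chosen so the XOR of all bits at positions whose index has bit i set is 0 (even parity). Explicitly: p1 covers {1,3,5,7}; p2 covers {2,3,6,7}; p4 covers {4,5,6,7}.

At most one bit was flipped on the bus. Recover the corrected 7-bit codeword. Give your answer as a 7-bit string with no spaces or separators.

0011001

s1 (pos 1,3,5,7): 0⊕0⊕0⊕1 = 1
s2 (pos 2,3,6,7): 0⊕0⊕0⊕1 = 1
s4 (pos 4,5,6,7): 1⊕0⊕0⊕1 = 0
Syndrome s4…s1 = 011 → error at position 3.
Flip position 3: 0001001 → 0011001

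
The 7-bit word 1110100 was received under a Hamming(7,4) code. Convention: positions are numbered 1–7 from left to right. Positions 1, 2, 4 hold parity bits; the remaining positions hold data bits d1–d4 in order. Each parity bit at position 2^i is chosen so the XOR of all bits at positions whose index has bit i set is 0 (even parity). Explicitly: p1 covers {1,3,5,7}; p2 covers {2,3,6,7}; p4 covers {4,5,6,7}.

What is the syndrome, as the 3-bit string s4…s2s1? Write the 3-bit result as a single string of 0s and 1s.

s1 (pos 1,3,5,7): 1⊕1⊕1⊕0 = 1
s2 (pos 2,3,6,7): 1⊕1⊕0⊕0 = 0
s4 (pos 4,5,6,7): 0⊕1⊕0⊕0 = 1
Syndrome s4…s1 = 101 → error at position 5.

101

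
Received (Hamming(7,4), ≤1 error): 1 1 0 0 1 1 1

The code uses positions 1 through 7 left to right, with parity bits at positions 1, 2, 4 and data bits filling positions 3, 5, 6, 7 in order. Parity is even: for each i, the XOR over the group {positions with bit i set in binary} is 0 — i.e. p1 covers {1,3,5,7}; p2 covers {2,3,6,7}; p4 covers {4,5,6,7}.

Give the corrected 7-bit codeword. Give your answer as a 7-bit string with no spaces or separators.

1100110

s1 (pos 1,3,5,7): 1⊕0⊕1⊕1 = 1
s2 (pos 2,3,6,7): 1⊕0⊕1⊕1 = 1
s4 (pos 4,5,6,7): 0⊕1⊕1⊕1 = 1
Syndrome s4…s1 = 111 → error at position 7.
Flip position 7: 1100111 → 1100110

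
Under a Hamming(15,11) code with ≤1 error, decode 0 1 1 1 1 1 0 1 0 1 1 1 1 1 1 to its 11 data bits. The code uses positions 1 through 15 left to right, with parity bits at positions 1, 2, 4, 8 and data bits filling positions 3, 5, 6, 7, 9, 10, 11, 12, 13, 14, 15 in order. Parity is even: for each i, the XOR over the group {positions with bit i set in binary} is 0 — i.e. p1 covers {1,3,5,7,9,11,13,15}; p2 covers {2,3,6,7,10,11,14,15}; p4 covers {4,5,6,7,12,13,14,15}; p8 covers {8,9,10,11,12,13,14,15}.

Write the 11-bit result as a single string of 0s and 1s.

s1 (pos 1,3,5,7,9,11,13,15): 0⊕1⊕1⊕0⊕0⊕1⊕1⊕1 = 1
s2 (pos 2,3,6,7,10,11,14,15): 1⊕1⊕1⊕0⊕1⊕1⊕1⊕1 = 1
s4 (pos 4,5,6,7,12,13,14,15): 1⊕1⊕1⊕0⊕1⊕1⊕1⊕1 = 1
s8 (pos 8,9,10,11,12,13,14,15): 1⊕0⊕1⊕1⊕1⊕1⊕1⊕1 = 1
Syndrome s8…s1 = 1111 → error at position 15.
Flip position 15: 011111010111111 → 011111010111110
Read data bits from positions 3,5,6,7,9,10,11,12,13,14,15: 11100111110

11100111110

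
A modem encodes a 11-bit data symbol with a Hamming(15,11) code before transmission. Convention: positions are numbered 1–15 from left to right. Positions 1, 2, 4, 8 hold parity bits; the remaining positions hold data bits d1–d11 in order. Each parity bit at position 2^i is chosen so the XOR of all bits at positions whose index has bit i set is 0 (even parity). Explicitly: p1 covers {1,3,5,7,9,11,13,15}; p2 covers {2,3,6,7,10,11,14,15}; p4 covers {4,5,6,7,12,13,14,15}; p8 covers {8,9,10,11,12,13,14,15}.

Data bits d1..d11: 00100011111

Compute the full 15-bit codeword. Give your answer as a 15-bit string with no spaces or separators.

Place data at non-parity positions: p1 p2 0 p4 0 1 0 p8 0 0 1 1 1 1 1
p1 (pos 1,3,5,7,9,11,13,15): XOR of data positions = 0⊕0⊕0⊕0⊕1⊕1⊕1 = 1
p2 (pos 2,3,6,7,10,11,14,15): XOR of data positions = 0⊕1⊕0⊕0⊕1⊕1⊕1 = 0
p4 (pos 4,5,6,7,12,13,14,15): XOR of data positions = 0⊕1⊕0⊕1⊕1⊕1⊕1 = 1
p8 (pos 8,9,10,11,12,13,14,15): XOR of data positions = 0⊕0⊕1⊕1⊕1⊕1⊕1 = 1
Codeword: 100101010011111

100101010011111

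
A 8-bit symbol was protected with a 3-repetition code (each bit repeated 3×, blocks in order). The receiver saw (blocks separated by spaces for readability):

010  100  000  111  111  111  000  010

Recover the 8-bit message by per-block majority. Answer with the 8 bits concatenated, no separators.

Block 1 (010): 1 one → 0
Block 2 (100): 1 one → 0
Block 3 (000): 0 ones → 0
Block 4 (111): 3 ones → 1
Block 5 (111): 3 ones → 1
Block 6 (111): 3 ones → 1
Block 7 (000): 0 ones → 0
Block 8 (010): 1 one → 0

00011100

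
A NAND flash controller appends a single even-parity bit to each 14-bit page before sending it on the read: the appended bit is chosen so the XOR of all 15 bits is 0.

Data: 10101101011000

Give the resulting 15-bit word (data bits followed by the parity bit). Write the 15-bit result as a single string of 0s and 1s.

101011010110001

XOR of the 14 data bits: 1⊕0⊕1⊕0⊕1⊕1⊕0⊕1⊕0⊕1⊕1⊕0⊕0⊕0 = 1
Parity bit = 1 (so all 15 bits XOR to 0).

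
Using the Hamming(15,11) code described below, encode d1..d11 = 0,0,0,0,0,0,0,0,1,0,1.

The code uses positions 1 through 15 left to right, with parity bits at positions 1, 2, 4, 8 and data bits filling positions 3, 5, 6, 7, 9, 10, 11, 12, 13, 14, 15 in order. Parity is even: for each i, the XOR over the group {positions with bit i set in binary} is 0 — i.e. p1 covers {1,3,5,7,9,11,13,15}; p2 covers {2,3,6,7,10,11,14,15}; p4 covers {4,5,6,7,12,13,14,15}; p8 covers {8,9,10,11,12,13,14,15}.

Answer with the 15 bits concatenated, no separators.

Place data at non-parity positions: p1 p2 0 p4 0 0 0 p8 0 0 0 0 1 0 1
p1 (pos 1,3,5,7,9,11,13,15): XOR of data positions = 0⊕0⊕0⊕0⊕0⊕1⊕1 = 0
p2 (pos 2,3,6,7,10,11,14,15): XOR of data positions = 0⊕0⊕0⊕0⊕0⊕0⊕1 = 1
p4 (pos 4,5,6,7,12,13,14,15): XOR of data positions = 0⊕0⊕0⊕0⊕1⊕0⊕1 = 0
p8 (pos 8,9,10,11,12,13,14,15): XOR of data positions = 0⊕0⊕0⊕0⊕1⊕0⊕1 = 0
Codeword: 010000000000101

010000000000101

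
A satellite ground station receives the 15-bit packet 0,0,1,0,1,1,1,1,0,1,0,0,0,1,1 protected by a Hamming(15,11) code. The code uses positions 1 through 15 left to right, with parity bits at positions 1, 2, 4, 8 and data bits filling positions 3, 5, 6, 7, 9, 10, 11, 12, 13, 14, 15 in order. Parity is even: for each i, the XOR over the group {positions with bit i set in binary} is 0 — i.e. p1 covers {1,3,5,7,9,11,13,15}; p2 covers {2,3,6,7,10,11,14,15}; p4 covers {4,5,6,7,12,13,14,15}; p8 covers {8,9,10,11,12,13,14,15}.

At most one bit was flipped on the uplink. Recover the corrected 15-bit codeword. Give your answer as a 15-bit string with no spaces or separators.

s1 (pos 1,3,5,7,9,11,13,15): 0⊕1⊕1⊕1⊕0⊕0⊕0⊕1 = 0
s2 (pos 2,3,6,7,10,11,14,15): 0⊕1⊕1⊕1⊕1⊕0⊕1⊕1 = 0
s4 (pos 4,5,6,7,12,13,14,15): 0⊕1⊕1⊕1⊕0⊕0⊕1⊕1 = 1
s8 (pos 8,9,10,11,12,13,14,15): 1⊕0⊕1⊕0⊕0⊕0⊕1⊕1 = 0
Syndrome s8…s1 = 0100 → error at position 4.
Flip position 4: 001011110100011 → 001111110100011

001111110100011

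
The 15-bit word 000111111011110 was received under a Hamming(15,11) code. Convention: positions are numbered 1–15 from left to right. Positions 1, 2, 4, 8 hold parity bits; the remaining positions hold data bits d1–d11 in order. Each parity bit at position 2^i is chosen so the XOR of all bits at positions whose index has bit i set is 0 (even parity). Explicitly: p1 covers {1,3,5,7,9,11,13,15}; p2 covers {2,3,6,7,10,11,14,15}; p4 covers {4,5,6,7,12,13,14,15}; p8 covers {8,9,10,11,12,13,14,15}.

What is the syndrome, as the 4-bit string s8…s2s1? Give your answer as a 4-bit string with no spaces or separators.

s1 (pos 1,3,5,7,9,11,13,15): 0⊕0⊕1⊕1⊕1⊕1⊕1⊕0 = 1
s2 (pos 2,3,6,7,10,11,14,15): 0⊕0⊕1⊕1⊕0⊕1⊕1⊕0 = 0
s4 (pos 4,5,6,7,12,13,14,15): 1⊕1⊕1⊕1⊕1⊕1⊕1⊕0 = 1
s8 (pos 8,9,10,11,12,13,14,15): 1⊕1⊕0⊕1⊕1⊕1⊕1⊕0 = 0
Syndrome s8…s1 = 0101 → error at position 5.

0101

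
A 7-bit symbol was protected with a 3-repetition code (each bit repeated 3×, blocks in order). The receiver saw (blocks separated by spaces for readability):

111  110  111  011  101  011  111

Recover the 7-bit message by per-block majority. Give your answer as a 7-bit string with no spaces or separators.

1111111

Block 1 (111): 3 ones → 1
Block 2 (110): 2 ones → 1
Block 3 (111): 3 ones → 1
Block 4 (011): 2 ones → 1
Block 5 (101): 2 ones → 1
Block 6 (011): 2 ones → 1
Block 7 (111): 3 ones → 1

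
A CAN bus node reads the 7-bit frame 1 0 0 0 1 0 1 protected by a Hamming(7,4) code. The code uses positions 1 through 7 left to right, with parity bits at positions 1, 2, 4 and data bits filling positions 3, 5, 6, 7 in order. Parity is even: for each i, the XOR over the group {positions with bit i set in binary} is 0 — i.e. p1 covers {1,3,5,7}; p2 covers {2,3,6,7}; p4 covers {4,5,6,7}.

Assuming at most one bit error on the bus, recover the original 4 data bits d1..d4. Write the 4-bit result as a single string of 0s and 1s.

1101

s1 (pos 1,3,5,7): 1⊕0⊕1⊕1 = 1
s2 (pos 2,3,6,7): 0⊕0⊕0⊕1 = 1
s4 (pos 4,5,6,7): 0⊕1⊕0⊕1 = 0
Syndrome s4…s1 = 011 → error at position 3.
Flip position 3: 1000101 → 1010101
Read data bits from positions 3,5,6,7: 1101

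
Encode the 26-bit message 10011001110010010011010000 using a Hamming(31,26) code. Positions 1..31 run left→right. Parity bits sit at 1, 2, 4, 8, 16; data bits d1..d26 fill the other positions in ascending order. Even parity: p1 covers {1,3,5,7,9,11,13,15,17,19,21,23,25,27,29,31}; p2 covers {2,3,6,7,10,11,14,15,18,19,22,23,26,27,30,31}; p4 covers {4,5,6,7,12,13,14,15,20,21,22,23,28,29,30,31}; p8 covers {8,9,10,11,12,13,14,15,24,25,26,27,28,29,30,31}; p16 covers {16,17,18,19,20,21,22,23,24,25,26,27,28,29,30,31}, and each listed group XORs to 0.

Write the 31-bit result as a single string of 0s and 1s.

Place data at non-parity positions: p1 p2 1 p4 0 0 1 p8 1 0 0 1 1 1 0 p16 0 1 0 0 1 0 0 1 1 0 1 0 0 0 0
p1 (pos 1,3,5,7,9,11,13,15,17,19,21,23,25,27,29,31): XOR of data positions = 1⊕0⊕1⊕1⊕0⊕1⊕0⊕0⊕0⊕1⊕0⊕1⊕1⊕0⊕0 = 1
p2 (pos 2,3,6,7,10,11,14,15,18,19,22,23,26,27,30,31): XOR of data positions = 1⊕0⊕1⊕0⊕0⊕1⊕0⊕1⊕0⊕0⊕0⊕0⊕1⊕0⊕0 = 1
p4 (pos 4,5,6,7,12,13,14,15,20,21,22,23,28,29,30,31): XOR of data positions = 0⊕0⊕1⊕1⊕1⊕1⊕0⊕0⊕1⊕0⊕0⊕0⊕0⊕0⊕0 = 1
p8 (pos 8,9,10,11,12,13,14,15,24,25,26,27,28,29,30,31): XOR of data positions = 1⊕0⊕0⊕1⊕1⊕1⊕0⊕1⊕1⊕0⊕1⊕0⊕0⊕0⊕0 = 1
p16 (pos 16,17,18,19,20,21,22,23,24,25,26,27,28,29,30,31): XOR of data positions = 0⊕1⊕0⊕0⊕1⊕0⊕0⊕1⊕1⊕0⊕1⊕0⊕0⊕0⊕0 = 1
Codeword: 1111001110011101010010011010000

1111001110011101010010011010000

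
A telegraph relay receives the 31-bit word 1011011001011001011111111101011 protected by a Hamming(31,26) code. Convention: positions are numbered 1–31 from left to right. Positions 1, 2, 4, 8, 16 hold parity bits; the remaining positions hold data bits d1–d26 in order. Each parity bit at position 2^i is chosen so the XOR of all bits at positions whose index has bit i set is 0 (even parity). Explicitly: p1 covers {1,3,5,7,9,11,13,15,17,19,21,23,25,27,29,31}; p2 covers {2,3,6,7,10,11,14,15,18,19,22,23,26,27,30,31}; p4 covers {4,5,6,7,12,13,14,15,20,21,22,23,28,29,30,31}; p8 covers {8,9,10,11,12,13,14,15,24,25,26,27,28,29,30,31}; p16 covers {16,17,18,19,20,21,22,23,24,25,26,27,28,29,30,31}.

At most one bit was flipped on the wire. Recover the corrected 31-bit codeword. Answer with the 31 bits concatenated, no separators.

1011011001011001011111111111011

s1 (pos 1,3,5,7,9,11,13,15,17,19,21,23,25,27,29,31): 1⊕1⊕0⊕1⊕0⊕0⊕1⊕0⊕0⊕1⊕1⊕1⊕1⊕0⊕0⊕1 = 1
s2 (pos 2,3,6,7,10,11,14,15,18,19,22,23,26,27,30,31): 0⊕1⊕1⊕1⊕1⊕0⊕0⊕0⊕1⊕1⊕1⊕1⊕1⊕0⊕1⊕1 = 1
s4 (pos 4,5,6,7,12,13,14,15,20,21,22,23,28,29,30,31): 1⊕0⊕1⊕1⊕1⊕1⊕0⊕0⊕1⊕1⊕1⊕1⊕1⊕0⊕1⊕1 = 0
s8 (pos 8,9,10,11,12,13,14,15,24,25,26,27,28,29,30,31): 0⊕0⊕1⊕0⊕1⊕1⊕0⊕0⊕1⊕1⊕1⊕0⊕1⊕0⊕1⊕1 = 1
s16 (pos 16,17,18,19,20,21,22,23,24,25,26,27,28,29,30,31): 1⊕0⊕1⊕1⊕1⊕1⊕1⊕1⊕1⊕1⊕1⊕0⊕1⊕0⊕1⊕1 = 1
Syndrome s16…s1 = 11011 → error at position 27.
Flip position 27: 1011011001011001011111111101011 → 1011011001011001011111111111011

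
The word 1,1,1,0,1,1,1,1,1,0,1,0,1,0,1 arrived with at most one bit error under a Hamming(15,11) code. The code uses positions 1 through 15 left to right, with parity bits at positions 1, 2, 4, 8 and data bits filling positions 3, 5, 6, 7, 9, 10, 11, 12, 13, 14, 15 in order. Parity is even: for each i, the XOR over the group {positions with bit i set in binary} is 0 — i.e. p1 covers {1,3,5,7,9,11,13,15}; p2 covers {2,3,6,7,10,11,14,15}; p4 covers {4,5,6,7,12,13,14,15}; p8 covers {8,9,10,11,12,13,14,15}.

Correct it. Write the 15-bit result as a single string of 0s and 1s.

s1 (pos 1,3,5,7,9,11,13,15): 1⊕1⊕1⊕1⊕1⊕1⊕1⊕1 = 0
s2 (pos 2,3,6,7,10,11,14,15): 1⊕1⊕1⊕1⊕0⊕1⊕0⊕1 = 0
s4 (pos 4,5,6,7,12,13,14,15): 0⊕1⊕1⊕1⊕0⊕1⊕0⊕1 = 1
s8 (pos 8,9,10,11,12,13,14,15): 1⊕1⊕0⊕1⊕0⊕1⊕0⊕1 = 1
Syndrome s8…s1 = 1100 → error at position 12.
Flip position 12: 111011111010101 → 111011111011101

111011111011101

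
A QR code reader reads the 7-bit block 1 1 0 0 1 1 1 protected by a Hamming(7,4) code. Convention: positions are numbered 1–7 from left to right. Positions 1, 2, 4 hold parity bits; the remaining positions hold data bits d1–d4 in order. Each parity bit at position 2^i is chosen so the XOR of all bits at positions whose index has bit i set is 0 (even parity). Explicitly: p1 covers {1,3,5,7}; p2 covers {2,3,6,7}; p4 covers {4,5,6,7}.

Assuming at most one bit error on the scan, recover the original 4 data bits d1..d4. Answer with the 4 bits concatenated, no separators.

s1 (pos 1,3,5,7): 1⊕0⊕1⊕1 = 1
s2 (pos 2,3,6,7): 1⊕0⊕1⊕1 = 1
s4 (pos 4,5,6,7): 0⊕1⊕1⊕1 = 1
Syndrome s4…s1 = 111 → error at position 7.
Flip position 7: 1100111 → 1100110
Read data bits from positions 3,5,6,7: 0110

0110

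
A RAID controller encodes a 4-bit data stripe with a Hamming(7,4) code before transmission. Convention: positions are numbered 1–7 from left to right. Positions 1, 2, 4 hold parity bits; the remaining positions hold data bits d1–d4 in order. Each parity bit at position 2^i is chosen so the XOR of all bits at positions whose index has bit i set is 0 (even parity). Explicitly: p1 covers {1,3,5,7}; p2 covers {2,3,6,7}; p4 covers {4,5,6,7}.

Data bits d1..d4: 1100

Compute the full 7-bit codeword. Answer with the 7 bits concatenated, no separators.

Place data at non-parity positions: p1 p2 1 p4 1 0 0
p1 (pos 1,3,5,7): XOR of data positions = 1⊕1⊕0 = 0
p2 (pos 2,3,6,7): XOR of data positions = 1⊕0⊕0 = 1
p4 (pos 4,5,6,7): XOR of data positions = 1⊕0⊕0 = 1
Codeword: 0111100

0111100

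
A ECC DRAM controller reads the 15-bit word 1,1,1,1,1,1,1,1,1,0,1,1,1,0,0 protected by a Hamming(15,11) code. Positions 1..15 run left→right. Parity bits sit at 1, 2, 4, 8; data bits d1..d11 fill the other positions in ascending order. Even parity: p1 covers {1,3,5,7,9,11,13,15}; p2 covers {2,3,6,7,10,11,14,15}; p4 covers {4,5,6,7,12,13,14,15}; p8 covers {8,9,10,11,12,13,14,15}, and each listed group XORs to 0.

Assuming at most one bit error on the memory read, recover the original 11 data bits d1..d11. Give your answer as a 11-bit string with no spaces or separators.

11111001100

s1 (pos 1,3,5,7,9,11,13,15): 1⊕1⊕1⊕1⊕1⊕1⊕1⊕0 = 1
s2 (pos 2,3,6,7,10,11,14,15): 1⊕1⊕1⊕1⊕0⊕1⊕0⊕0 = 1
s4 (pos 4,5,6,7,12,13,14,15): 1⊕1⊕1⊕1⊕1⊕1⊕0⊕0 = 0
s8 (pos 8,9,10,11,12,13,14,15): 1⊕1⊕0⊕1⊕1⊕1⊕0⊕0 = 1
Syndrome s8…s1 = 1011 → error at position 11.
Flip position 11: 111111111011100 → 111111111001100
Read data bits from positions 3,5,6,7,9,10,11,12,13,14,15: 11111001100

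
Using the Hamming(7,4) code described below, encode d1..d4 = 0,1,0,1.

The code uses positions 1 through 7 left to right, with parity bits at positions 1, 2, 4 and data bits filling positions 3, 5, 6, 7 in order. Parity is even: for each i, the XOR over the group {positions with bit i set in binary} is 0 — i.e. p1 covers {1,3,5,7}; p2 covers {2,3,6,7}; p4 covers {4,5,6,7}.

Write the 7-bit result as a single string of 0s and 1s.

0100101

Place data at non-parity positions: p1 p2 0 p4 1 0 1
p1 (pos 1,3,5,7): XOR of data positions = 0⊕1⊕1 = 0
p2 (pos 2,3,6,7): XOR of data positions = 0⊕0⊕1 = 1
p4 (pos 4,5,6,7): XOR of data positions = 1⊕0⊕1 = 0
Codeword: 0100101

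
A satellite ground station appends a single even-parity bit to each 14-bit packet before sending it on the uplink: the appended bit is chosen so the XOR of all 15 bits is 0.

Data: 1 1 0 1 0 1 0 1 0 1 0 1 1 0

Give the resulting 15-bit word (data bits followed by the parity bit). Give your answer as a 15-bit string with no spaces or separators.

XOR of the 14 data bits: 1⊕1⊕0⊕1⊕0⊕1⊕0⊕1⊕0⊕1⊕0⊕1⊕1⊕0 = 0
Parity bit = 0 (so all 15 bits XOR to 0).

110101010101100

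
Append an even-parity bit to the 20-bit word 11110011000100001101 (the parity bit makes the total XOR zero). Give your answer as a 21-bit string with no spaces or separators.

XOR of the 20 data bits: 1⊕1⊕1⊕1⊕0⊕0⊕1⊕1⊕0⊕0⊕0⊕1⊕0⊕0⊕0⊕0⊕1⊕1⊕0⊕1 = 0
Parity bit = 0 (so all 21 bits XOR to 0).

111100110001000011010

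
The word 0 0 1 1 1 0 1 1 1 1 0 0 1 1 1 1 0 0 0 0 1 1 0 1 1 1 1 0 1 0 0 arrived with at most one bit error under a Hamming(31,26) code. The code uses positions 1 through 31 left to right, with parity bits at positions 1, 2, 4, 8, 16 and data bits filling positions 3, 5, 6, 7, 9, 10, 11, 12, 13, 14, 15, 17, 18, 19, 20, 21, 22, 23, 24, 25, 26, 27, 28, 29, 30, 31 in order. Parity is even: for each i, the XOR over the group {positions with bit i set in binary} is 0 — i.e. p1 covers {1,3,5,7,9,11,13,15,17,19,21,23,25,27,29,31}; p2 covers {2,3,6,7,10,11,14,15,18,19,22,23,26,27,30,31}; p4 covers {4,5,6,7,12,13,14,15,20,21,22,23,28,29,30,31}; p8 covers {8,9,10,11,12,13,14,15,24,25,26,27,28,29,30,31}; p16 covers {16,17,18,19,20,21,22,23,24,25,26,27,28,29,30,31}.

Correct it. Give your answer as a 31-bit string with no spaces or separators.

0011101111011111000011011110100

s1 (pos 1,3,5,7,9,11,13,15,17,19,21,23,25,27,29,31): 0⊕1⊕1⊕1⊕1⊕0⊕1⊕1⊕0⊕0⊕1⊕0⊕1⊕1⊕1⊕0 = 0
s2 (pos 2,3,6,7,10,11,14,15,18,19,22,23,26,27,30,31): 0⊕1⊕0⊕1⊕1⊕0⊕1⊕1⊕0⊕0⊕1⊕0⊕1⊕1⊕0⊕0 = 0
s4 (pos 4,5,6,7,12,13,14,15,20,21,22,23,28,29,30,31): 1⊕1⊕0⊕1⊕0⊕1⊕1⊕1⊕0⊕1⊕1⊕0⊕0⊕1⊕0⊕0 = 1
s8 (pos 8,9,10,11,12,13,14,15,24,25,26,27,28,29,30,31): 1⊕1⊕1⊕0⊕0⊕1⊕1⊕1⊕1⊕1⊕1⊕1⊕0⊕1⊕0⊕0 = 1
s16 (pos 16,17,18,19,20,21,22,23,24,25,26,27,28,29,30,31): 1⊕0⊕0⊕0⊕0⊕1⊕1⊕0⊕1⊕1⊕1⊕1⊕0⊕1⊕0⊕0 = 0
Syndrome s16…s1 = 01100 → error at position 12.
Flip position 12: 0011101111001111000011011110100 → 0011101111011111000011011110100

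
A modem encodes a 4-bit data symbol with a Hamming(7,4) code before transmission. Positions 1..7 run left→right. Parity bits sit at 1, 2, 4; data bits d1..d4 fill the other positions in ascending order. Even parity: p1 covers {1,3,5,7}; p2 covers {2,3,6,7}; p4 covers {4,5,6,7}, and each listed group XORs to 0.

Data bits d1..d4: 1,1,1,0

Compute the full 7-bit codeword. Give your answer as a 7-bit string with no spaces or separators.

Place data at non-parity positions: p1 p2 1 p4 1 1 0
p1 (pos 1,3,5,7): XOR of data positions = 1⊕1⊕0 = 0
p2 (pos 2,3,6,7): XOR of data positions = 1⊕1⊕0 = 0
p4 (pos 4,5,6,7): XOR of data positions = 1⊕1⊕0 = 0
Codeword: 0010110

0010110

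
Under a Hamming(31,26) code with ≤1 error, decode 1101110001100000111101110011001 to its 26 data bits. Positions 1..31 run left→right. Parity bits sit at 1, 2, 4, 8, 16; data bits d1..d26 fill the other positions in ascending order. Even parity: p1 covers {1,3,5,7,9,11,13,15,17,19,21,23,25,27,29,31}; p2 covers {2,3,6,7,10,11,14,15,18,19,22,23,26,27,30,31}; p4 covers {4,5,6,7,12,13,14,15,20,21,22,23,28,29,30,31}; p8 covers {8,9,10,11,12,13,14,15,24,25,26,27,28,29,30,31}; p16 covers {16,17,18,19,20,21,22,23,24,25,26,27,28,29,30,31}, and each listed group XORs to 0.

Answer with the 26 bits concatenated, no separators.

s1 (pos 1,3,5,7,9,11,13,15,17,19,21,23,25,27,29,31): 1⊕0⊕1⊕0⊕0⊕1⊕0⊕0⊕1⊕1⊕0⊕1⊕0⊕1⊕0⊕1 = 0
s2 (pos 2,3,6,7,10,11,14,15,18,19,22,23,26,27,30,31): 1⊕0⊕1⊕0⊕1⊕1⊕0⊕0⊕1⊕1⊕1⊕1⊕0⊕1⊕0⊕1 = 0
s4 (pos 4,5,6,7,12,13,14,15,20,21,22,23,28,29,30,31): 1⊕1⊕1⊕0⊕0⊕0⊕0⊕0⊕1⊕0⊕1⊕1⊕1⊕0⊕0⊕1 = 0
s8 (pos 8,9,10,11,12,13,14,15,24,25,26,27,28,29,30,31): 0⊕0⊕1⊕1⊕0⊕0⊕0⊕0⊕1⊕0⊕0⊕1⊕1⊕0⊕0⊕1 = 0
s16 (pos 16,17,18,19,20,21,22,23,24,25,26,27,28,29,30,31): 0⊕1⊕1⊕1⊕1⊕0⊕1⊕1⊕1⊕0⊕0⊕1⊕1⊕0⊕0⊕1 = 0
Syndrome s16…s1 = 00000 → no error.
Read data bits from positions 3,5,6,7,9,10,11,12,13,14,15,17,18,19,20,21,22,23,24,25,26,27,28,29,30,31: 01100110000111101110011001

01100110000111101110011001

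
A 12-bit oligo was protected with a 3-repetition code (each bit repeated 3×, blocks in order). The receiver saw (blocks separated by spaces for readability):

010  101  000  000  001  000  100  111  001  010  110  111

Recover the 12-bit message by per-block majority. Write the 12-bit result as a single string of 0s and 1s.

Block 1 (010): 1 one → 0
Block 2 (101): 2 ones → 1
Block 3 (000): 0 ones → 0
Block 4 (000): 0 ones → 0
Block 5 (001): 1 one → 0
Block 6 (000): 0 ones → 0
Block 7 (100): 1 one → 0
Block 8 (111): 3 ones → 1
Block 9 (001): 1 one → 0
Block 10 (010): 1 one → 0
Block 11 (110): 2 ones → 1
Block 12 (111): 3 ones → 1

010000010011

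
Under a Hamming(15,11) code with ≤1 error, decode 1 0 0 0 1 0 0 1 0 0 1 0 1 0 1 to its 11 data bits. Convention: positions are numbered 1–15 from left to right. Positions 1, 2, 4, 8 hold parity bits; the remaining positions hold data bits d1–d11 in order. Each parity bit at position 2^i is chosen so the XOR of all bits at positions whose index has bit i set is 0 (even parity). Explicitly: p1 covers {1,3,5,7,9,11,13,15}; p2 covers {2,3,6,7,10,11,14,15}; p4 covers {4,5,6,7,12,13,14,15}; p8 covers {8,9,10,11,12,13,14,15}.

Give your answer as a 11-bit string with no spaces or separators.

s1 (pos 1,3,5,7,9,11,13,15): 1⊕0⊕1⊕0⊕0⊕1⊕1⊕1 = 1
s2 (pos 2,3,6,7,10,11,14,15): 0⊕0⊕0⊕0⊕0⊕1⊕0⊕1 = 0
s4 (pos 4,5,6,7,12,13,14,15): 0⊕1⊕0⊕0⊕0⊕1⊕0⊕1 = 1
s8 (pos 8,9,10,11,12,13,14,15): 1⊕0⊕0⊕1⊕0⊕1⊕0⊕1 = 0
Syndrome s8…s1 = 0101 → error at position 5.
Flip position 5: 100010010010101 → 100000010010101
Read data bits from positions 3,5,6,7,9,10,11,12,13,14,15: 00000010101

00000010101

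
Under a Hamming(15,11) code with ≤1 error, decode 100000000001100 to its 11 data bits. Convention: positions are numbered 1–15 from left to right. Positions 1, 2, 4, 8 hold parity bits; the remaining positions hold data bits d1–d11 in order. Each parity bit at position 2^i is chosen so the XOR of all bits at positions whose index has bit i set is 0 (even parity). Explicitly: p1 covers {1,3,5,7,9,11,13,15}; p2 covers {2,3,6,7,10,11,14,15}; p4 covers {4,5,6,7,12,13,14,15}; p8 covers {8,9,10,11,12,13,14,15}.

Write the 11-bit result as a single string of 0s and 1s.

s1 (pos 1,3,5,7,9,11,13,15): 1⊕0⊕0⊕0⊕0⊕0⊕1⊕0 = 0
s2 (pos 2,3,6,7,10,11,14,15): 0⊕0⊕0⊕0⊕0⊕0⊕0⊕0 = 0
s4 (pos 4,5,6,7,12,13,14,15): 0⊕0⊕0⊕0⊕1⊕1⊕0⊕0 = 0
s8 (pos 8,9,10,11,12,13,14,15): 0⊕0⊕0⊕0⊕1⊕1⊕0⊕0 = 0
Syndrome s8…s1 = 0000 → no error.
Read data bits from positions 3,5,6,7,9,10,11,12,13,14,15: 00000001100

00000001100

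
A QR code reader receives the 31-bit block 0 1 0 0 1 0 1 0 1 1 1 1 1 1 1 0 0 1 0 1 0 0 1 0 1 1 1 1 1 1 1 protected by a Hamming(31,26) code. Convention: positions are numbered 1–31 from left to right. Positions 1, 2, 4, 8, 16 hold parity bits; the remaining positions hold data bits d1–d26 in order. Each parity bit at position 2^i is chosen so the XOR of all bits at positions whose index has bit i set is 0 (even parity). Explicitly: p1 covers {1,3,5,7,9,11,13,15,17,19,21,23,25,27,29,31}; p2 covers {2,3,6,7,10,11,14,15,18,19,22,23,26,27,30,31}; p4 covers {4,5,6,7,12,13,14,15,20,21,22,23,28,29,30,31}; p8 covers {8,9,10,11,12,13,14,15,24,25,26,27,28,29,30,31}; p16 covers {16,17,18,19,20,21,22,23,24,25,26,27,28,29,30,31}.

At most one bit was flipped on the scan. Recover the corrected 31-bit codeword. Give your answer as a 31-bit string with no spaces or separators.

s1 (pos 1,3,5,7,9,11,13,15,17,19,21,23,25,27,29,31): 0⊕0⊕1⊕1⊕1⊕1⊕1⊕1⊕0⊕0⊕0⊕1⊕1⊕1⊕1⊕1 = 1
s2 (pos 2,3,6,7,10,11,14,15,18,19,22,23,26,27,30,31): 1⊕0⊕0⊕1⊕1⊕1⊕1⊕1⊕1⊕0⊕0⊕1⊕1⊕1⊕1⊕1 = 0
s4 (pos 4,5,6,7,12,13,14,15,20,21,22,23,28,29,30,31): 0⊕1⊕0⊕1⊕1⊕1⊕1⊕1⊕1⊕0⊕0⊕1⊕1⊕1⊕1⊕1 = 0
s8 (pos 8,9,10,11,12,13,14,15,24,25,26,27,28,29,30,31): 0⊕1⊕1⊕1⊕1⊕1⊕1⊕1⊕0⊕1⊕1⊕1⊕1⊕1⊕1⊕1 = 0
s16 (pos 16,17,18,19,20,21,22,23,24,25,26,27,28,29,30,31): 0⊕0⊕1⊕0⊕1⊕0⊕0⊕1⊕0⊕1⊕1⊕1⊕1⊕1⊕1⊕1 = 0
Syndrome s16…s1 = 00001 → error at position 1.
Flip position 1: 0100101011111110010100101111111 → 1100101011111110010100101111111

1100101011111110010100101111111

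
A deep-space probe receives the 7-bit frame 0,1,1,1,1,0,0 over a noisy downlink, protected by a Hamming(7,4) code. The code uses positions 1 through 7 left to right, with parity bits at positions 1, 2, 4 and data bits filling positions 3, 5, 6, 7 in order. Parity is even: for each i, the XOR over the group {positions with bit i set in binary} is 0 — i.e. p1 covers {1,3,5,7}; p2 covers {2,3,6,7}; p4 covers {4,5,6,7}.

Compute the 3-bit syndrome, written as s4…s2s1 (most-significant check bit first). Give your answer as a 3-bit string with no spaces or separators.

000

s1 (pos 1,3,5,7): 0⊕1⊕1⊕0 = 0
s2 (pos 2,3,6,7): 1⊕1⊕0⊕0 = 0
s4 (pos 4,5,6,7): 1⊕1⊕0⊕0 = 0
Syndrome s4…s1 = 000 → no error.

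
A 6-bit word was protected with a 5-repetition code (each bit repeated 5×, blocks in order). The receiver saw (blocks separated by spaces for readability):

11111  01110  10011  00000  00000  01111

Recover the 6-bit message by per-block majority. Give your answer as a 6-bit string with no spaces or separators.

Block 1 (11111): 5 ones → 1
Block 2 (01110): 3 ones → 1
Block 3 (10011): 3 ones → 1
Block 4 (00000): 0 ones → 0
Block 5 (00000): 0 ones → 0
Block 6 (01111): 4 ones → 1

111001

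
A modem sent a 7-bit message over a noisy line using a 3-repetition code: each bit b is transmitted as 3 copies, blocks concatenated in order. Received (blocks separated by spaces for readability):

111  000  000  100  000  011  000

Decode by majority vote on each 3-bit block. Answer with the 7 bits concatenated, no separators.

1000010

Block 1 (111): 3 ones → 1
Block 2 (000): 0 ones → 0
Block 3 (000): 0 ones → 0
Block 4 (100): 1 one → 0
Block 5 (000): 0 ones → 0
Block 6 (011): 2 ones → 1
Block 7 (000): 0 ones → 0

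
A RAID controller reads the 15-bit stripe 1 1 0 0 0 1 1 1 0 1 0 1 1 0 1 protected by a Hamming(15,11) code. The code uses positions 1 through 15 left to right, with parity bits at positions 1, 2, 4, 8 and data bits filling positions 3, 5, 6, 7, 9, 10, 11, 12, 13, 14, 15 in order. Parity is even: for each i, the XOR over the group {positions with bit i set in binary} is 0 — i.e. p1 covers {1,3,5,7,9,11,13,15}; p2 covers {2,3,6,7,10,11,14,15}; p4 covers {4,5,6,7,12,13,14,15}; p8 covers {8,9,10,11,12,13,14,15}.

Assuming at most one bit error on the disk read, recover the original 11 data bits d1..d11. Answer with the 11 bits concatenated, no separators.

00110101111

s1 (pos 1,3,5,7,9,11,13,15): 1⊕0⊕0⊕1⊕0⊕0⊕1⊕1 = 0
s2 (pos 2,3,6,7,10,11,14,15): 1⊕0⊕1⊕1⊕1⊕0⊕0⊕1 = 1
s4 (pos 4,5,6,7,12,13,14,15): 0⊕0⊕1⊕1⊕1⊕1⊕0⊕1 = 1
s8 (pos 8,9,10,11,12,13,14,15): 1⊕0⊕1⊕0⊕1⊕1⊕0⊕1 = 1
Syndrome s8…s1 = 1110 → error at position 14.
Flip position 14: 110001110101101 → 110001110101111
Read data bits from positions 3,5,6,7,9,10,11,12,13,14,15: 00110101111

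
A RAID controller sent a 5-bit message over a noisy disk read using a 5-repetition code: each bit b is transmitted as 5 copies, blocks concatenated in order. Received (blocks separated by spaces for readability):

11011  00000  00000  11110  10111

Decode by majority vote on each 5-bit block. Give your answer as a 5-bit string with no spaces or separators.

10011

Block 1 (11011): 4 ones → 1
Block 2 (00000): 0 ones → 0
Block 3 (00000): 0 ones → 0
Block 4 (11110): 4 ones → 1
Block 5 (10111): 4 ones → 1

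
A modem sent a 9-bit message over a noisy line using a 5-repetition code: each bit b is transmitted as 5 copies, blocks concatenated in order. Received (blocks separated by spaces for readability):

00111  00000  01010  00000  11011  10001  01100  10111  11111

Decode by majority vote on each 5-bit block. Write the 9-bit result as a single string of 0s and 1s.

100010011

Block 1 (00111): 3 ones → 1
Block 2 (00000): 0 ones → 0
Block 3 (01010): 2 ones → 0
Block 4 (00000): 0 ones → 0
Block 5 (11011): 4 ones → 1
Block 6 (10001): 2 ones → 0
Block 7 (01100): 2 ones → 0
Block 8 (10111): 4 ones → 1
Block 9 (11111): 5 ones → 1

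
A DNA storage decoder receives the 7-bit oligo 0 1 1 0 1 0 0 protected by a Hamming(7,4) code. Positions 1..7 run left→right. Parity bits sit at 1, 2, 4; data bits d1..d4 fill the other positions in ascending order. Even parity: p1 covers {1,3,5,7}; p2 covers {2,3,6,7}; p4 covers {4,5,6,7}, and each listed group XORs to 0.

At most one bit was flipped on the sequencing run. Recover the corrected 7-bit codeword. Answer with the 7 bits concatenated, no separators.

s1 (pos 1,3,5,7): 0⊕1⊕1⊕0 = 0
s2 (pos 2,3,6,7): 1⊕1⊕0⊕0 = 0
s4 (pos 4,5,6,7): 0⊕1⊕0⊕0 = 1
Syndrome s4…s1 = 100 → error at position 4.
Flip position 4: 0110100 → 0111100

0111100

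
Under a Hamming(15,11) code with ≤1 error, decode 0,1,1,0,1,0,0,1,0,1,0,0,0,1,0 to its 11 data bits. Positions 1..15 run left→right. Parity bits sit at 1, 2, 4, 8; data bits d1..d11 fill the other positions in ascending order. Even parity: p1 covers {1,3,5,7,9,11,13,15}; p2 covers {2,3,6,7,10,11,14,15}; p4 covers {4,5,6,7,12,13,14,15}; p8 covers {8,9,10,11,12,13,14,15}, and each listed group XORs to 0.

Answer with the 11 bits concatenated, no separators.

11000100010

s1 (pos 1,3,5,7,9,11,13,15): 0⊕1⊕1⊕0⊕0⊕0⊕0⊕0 = 0
s2 (pos 2,3,6,7,10,11,14,15): 1⊕1⊕0⊕0⊕1⊕0⊕1⊕0 = 0
s4 (pos 4,5,6,7,12,13,14,15): 0⊕1⊕0⊕0⊕0⊕0⊕1⊕0 = 0
s8 (pos 8,9,10,11,12,13,14,15): 1⊕0⊕1⊕0⊕0⊕0⊕1⊕0 = 1
Syndrome s8…s1 = 1000 → error at position 8.
Flip position 8: 011010010100010 → 011010000100010
Read data bits from positions 3,5,6,7,9,10,11,12,13,14,15: 11000100010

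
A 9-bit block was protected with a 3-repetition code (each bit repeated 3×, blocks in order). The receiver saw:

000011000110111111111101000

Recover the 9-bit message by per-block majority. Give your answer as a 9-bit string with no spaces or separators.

010111110

Block 1 (000): 0 ones → 0
Block 2 (011): 2 ones → 1
Block 3 (000): 0 ones → 0
Block 4 (110): 2 ones → 1
Block 5 (111): 3 ones → 1
Block 6 (111): 3 ones → 1
Block 7 (111): 3 ones → 1
Block 8 (101): 2 ones → 1
Block 9 (000): 0 ones → 0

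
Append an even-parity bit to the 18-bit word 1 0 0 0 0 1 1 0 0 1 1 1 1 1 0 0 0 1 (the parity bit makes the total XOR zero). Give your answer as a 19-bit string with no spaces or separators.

1000011001111100011

XOR of the 18 data bits: 1⊕0⊕0⊕0⊕0⊕1⊕1⊕0⊕0⊕1⊕1⊕1⊕1⊕1⊕0⊕0⊕0⊕1 = 1
Parity bit = 1 (so all 19 bits XOR to 0).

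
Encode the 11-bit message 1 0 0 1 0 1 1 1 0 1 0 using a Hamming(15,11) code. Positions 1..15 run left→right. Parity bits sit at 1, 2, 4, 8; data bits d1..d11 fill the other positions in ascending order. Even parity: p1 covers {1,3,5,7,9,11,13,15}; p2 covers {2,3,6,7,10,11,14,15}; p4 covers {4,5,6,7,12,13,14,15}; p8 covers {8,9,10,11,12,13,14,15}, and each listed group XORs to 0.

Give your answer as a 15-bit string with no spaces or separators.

111100100111010

Place data at non-parity positions: p1 p2 1 p4 0 0 1 p8 0 1 1 1 0 1 0
p1 (pos 1,3,5,7,9,11,13,15): XOR of data positions = 1⊕0⊕1⊕0⊕1⊕0⊕0 = 1
p2 (pos 2,3,6,7,10,11,14,15): XOR of data positions = 1⊕0⊕1⊕1⊕1⊕1⊕0 = 1
p4 (pos 4,5,6,7,12,13,14,15): XOR of data positions = 0⊕0⊕1⊕1⊕0⊕1⊕0 = 1
p8 (pos 8,9,10,11,12,13,14,15): XOR of data positions = 0⊕1⊕1⊕1⊕0⊕1⊕0 = 0
Codeword: 111100100111010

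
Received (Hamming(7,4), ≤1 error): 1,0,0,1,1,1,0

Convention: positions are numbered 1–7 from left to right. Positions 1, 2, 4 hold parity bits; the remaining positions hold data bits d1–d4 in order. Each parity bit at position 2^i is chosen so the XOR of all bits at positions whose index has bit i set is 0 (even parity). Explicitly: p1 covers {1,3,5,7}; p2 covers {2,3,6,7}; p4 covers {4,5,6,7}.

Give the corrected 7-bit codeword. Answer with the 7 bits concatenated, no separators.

1001100

s1 (pos 1,3,5,7): 1⊕0⊕1⊕0 = 0
s2 (pos 2,3,6,7): 0⊕0⊕1⊕0 = 1
s4 (pos 4,5,6,7): 1⊕1⊕1⊕0 = 1
Syndrome s4…s1 = 110 → error at position 6.
Flip position 6: 1001110 → 1001100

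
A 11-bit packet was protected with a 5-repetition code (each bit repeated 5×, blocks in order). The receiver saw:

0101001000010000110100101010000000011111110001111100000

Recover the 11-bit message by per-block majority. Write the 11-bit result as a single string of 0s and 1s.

00010001010

Block 1 (01010): 2 ones → 0
Block 2 (01000): 1 one → 0
Block 3 (01000): 1 one → 0
Block 4 (01101): 3 ones → 1
Block 5 (00101): 2 ones → 0
Block 6 (01000): 1 one → 0
Block 7 (00000): 0 ones → 0
Block 8 (11111): 5 ones → 1
Block 9 (11000): 2 ones → 0
Block 10 (11111): 5 ones → 1
Block 11 (00000): 0 ones → 0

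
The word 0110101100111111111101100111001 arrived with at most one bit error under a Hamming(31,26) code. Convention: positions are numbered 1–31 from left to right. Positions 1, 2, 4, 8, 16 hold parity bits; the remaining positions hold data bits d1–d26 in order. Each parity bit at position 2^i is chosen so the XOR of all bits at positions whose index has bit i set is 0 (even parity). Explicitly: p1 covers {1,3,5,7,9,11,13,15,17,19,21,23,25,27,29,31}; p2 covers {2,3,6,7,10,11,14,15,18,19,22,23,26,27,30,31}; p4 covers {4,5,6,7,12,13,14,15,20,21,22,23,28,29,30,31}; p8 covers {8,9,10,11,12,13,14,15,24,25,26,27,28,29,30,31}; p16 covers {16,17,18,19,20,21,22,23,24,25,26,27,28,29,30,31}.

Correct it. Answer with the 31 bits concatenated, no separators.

0110101100111111111101000111001

s1 (pos 1,3,5,7,9,11,13,15,17,19,21,23,25,27,29,31): 0⊕1⊕1⊕1⊕0⊕1⊕1⊕1⊕1⊕1⊕0⊕1⊕0⊕1⊕0⊕1 = 1
s2 (pos 2,3,6,7,10,11,14,15,18,19,22,23,26,27,30,31): 1⊕1⊕0⊕1⊕0⊕1⊕1⊕1⊕1⊕1⊕1⊕1⊕1⊕1⊕0⊕1 = 1
s4 (pos 4,5,6,7,12,13,14,15,20,21,22,23,28,29,30,31): 0⊕1⊕0⊕1⊕1⊕1⊕1⊕1⊕1⊕0⊕1⊕1⊕1⊕0⊕0⊕1 = 1
s8 (pos 8,9,10,11,12,13,14,15,24,25,26,27,28,29,30,31): 1⊕0⊕0⊕1⊕1⊕1⊕1⊕1⊕0⊕0⊕1⊕1⊕1⊕0⊕0⊕1 = 0
s16 (pos 16,17,18,19,20,21,22,23,24,25,26,27,28,29,30,31): 1⊕1⊕1⊕1⊕1⊕0⊕1⊕1⊕0⊕0⊕1⊕1⊕1⊕0⊕0⊕1 = 1
Syndrome s16…s1 = 10111 → error at position 23.
Flip position 23: 0110101100111111111101100111001 → 0110101100111111111101000111001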